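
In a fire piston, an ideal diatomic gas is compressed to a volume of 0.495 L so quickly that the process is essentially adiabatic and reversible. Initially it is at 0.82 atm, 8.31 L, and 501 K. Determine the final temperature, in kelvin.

T₂ ≈ 1550 K

For a reversible adiabat TV^(γ−1) is constant, so T₂ = T₁ (V₁/V₂)^(γ−1).
γ = 7/5 for a diatomic ideal gas.
T₂ = 501 × (8.31/0.495)^(2/5) = 1548 K.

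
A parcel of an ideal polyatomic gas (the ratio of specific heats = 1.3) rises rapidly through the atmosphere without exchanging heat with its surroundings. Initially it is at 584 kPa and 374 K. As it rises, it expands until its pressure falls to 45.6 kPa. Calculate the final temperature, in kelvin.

Adiabatic: T₂/T₁ = (P₂/P₁)^((γ−1)/γ).
T₂ = 374 × (45.6/584)^(0.231) = 207.6 K.

T₂ ≈ 208 K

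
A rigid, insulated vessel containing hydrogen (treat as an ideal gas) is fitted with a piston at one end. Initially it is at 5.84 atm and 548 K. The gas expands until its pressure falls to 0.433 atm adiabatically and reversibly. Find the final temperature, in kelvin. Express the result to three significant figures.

T₂ ≈ 261 K

Along an adiabat T P^((1−γ)/γ) is constant, so T₂ = T₁ (P₂/P₁)^((γ−1)/γ).
For a diatomic ideal gas γ = 7/5, so (γ−1)/γ = 2/7.
T₂ = 548 × (0.433/5.84)^(2/7) = 260.6 K.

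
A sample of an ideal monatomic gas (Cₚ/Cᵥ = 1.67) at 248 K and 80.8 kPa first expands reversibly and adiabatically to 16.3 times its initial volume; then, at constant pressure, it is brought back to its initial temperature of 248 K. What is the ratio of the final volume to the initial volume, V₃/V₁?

Adiabatic step: V₂/V₁ = 16.3; T₂ = T₁·(1/16.3)^(0.67) = 38.22 K.
Isobaric step: V₃/V₂ = T₃/T₂ = 248/38.22.
V₃/V₁ = (V₂/V₁)(V₃/V₂) = 16.3 × (248/38.22) = 105.8.

V₃/V₁ ≈ 106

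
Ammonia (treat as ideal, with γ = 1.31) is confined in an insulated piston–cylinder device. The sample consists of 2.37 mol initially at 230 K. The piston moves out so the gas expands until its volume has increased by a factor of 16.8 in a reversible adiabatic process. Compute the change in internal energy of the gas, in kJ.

Adiabatic: T₁V₁^(γ−1) = T₂V₂^(γ−1) ⇒ T₂ = T₁ (V₁/V₂)^(γ−1).
T₂ = 230 × (1/16.8)^(0.31) = 95.91 K.
Q = 0, so ΔU = W_on_gas = nCᵥΔT with Cᵥ = R/(γ−1) = 26.82 J/(mol·K).
ΔU = 2.37 × 26.82 × (95.91 − 230) = -8523 J.

ΔU ≈ -8.52 kJ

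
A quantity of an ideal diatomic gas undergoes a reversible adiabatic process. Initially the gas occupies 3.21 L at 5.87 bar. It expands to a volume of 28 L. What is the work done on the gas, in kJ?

γ = 7/5 for a diatomic ideal gas.
P₂ = P₁(V₁/V₂)^γ = 5.87×(3.21/28)^(7/5) = 0.283 bar.
For a reversible adiabat, W_by_gas = (P₁V₁ − P₂V₂)/(γ−1).
W_by = (587000×0.00321 − 28300×0.028) / (2/5) = 2730 J.
W_on_gas = −W_by = -2730 J.

W ≈ -2.73 kJ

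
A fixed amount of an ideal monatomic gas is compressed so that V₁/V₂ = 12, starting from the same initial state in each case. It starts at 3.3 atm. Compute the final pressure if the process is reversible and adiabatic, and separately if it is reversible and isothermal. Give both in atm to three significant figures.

For a monatomic ideal gas γ = 5/3.
Isothermal: P₂ = P₁(V₁/V₂) = 3.3×12 = 39.6 atm.
Adiabatic: P₂ = P₁(V₁/V₂)^γ = 3.3×12^(5/3) = 207.6 atm.

adiabatic: 208 atm; isothermal: 39.6 atm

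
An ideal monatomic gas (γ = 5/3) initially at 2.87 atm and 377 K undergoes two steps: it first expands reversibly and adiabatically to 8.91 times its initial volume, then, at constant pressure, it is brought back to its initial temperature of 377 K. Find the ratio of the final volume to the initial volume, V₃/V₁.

Adiabatic step: V₂/V₁ = 8.91; T₂ = T₁·(1/8.91)^(2/3) = 87.72 K.
Isobaric step: V₃/V₂ = T₃/T₂ = 377/87.72.
V₃/V₁ = (V₂/V₁)(V₃/V₂) = 8.91 × (377/87.72) = 38.29.

V₃/V₁ ≈ 38.3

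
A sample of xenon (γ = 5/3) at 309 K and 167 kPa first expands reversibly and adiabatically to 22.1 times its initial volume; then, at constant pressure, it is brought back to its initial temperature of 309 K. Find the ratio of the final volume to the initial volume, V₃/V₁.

V₃/V₁ ≈ 174

Adiabatic step: V₂/V₁ = 22.1; T₂ = T₁·(1/22.1)^(2/3) = 39.24 K.
Isobaric step: V₃/V₂ = T₃/T₂ = 309/39.24.
V₃/V₁ = (V₂/V₁)(V₃/V₂) = 22.1 × (309/39.24) = 174.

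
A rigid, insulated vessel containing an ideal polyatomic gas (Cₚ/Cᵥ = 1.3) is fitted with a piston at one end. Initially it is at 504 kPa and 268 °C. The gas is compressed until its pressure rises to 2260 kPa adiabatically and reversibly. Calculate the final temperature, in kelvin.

Along an adiabat T P^((1−γ)/γ) is constant, so T₂ = T₁ (P₂/P₁)^((γ−1)/γ).
T₁ = 268 °C = 541.1 K.
T₂ = 541.1 × (2260/504)^(0.231) = 765.1 K.

T₂ ≈ 765 K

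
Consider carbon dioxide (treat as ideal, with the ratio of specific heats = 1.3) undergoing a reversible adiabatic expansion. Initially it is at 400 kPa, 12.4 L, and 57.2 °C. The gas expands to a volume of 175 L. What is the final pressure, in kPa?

P₂ ≈ 12.8 kPa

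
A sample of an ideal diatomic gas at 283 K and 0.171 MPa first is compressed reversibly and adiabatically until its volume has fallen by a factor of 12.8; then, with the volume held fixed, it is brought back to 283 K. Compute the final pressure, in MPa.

P₃ ≈ 2.19 MPa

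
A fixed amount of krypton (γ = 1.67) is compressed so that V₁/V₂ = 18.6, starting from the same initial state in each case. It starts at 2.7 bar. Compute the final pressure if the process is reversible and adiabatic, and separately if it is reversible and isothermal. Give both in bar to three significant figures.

adiabatic: 356 bar; isothermal: 50.2 bar

Isothermal: P₂ = P₁(V₁/V₂) = 2.7×18.6 = 50.22 bar.
Adiabatic: P₂ = P₁(V₁/V₂)^γ = 2.7×18.6^(1.67) = 356 bar.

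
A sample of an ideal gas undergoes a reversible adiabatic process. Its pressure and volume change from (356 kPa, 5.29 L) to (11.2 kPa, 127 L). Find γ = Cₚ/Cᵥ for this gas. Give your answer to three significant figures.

PV^γ = const ⇒ γ = ln(P₂/P₁) / ln(V₁/V₂).
γ = ln(11.2/356) / ln(5.29/127) = 1.088.

γ ≈ 1.09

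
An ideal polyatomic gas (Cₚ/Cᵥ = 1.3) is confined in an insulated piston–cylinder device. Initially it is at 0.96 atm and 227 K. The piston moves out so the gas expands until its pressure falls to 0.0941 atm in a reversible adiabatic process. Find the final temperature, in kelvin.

Adiabatic: T₂/T₁ = (P₂/P₁)^((γ−1)/γ).
T₂ = 227 × (0.0941/0.96)^(0.231) = 132.8 K.

T₂ ≈ 133 K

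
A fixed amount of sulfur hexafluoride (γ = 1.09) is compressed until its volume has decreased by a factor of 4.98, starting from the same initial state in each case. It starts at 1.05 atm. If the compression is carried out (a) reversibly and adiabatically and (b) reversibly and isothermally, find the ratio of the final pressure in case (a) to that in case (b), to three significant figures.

Isothermal: P_b = P₁(V₁/V₂) = 1.05×4.98.
Adiabatic: P_a = P₁(V₁/V₂)^γ = 1.05×4.98^(1.09).
P_a/P_b = (V₁/V₂)^(γ−1) = 4.98^(0.09) = 1.155.

P_adiabatic / P_isothermal ≈ 1.16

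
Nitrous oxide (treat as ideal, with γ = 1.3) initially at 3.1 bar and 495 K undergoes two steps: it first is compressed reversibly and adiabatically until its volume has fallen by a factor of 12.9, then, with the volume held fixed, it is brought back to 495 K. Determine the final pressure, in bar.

Adiabatic step (PV^γ = const): P₂ = 3.1×12.9^(1.3) = 86.12 bar; T₂ = 495×12.9^(0.3) = 1066 K.
Isochoric: P₃ = P₂(T₃/T₂) = 86.12 × (495/1066) = 39.99 bar.

P₃ ≈ 40.0 bar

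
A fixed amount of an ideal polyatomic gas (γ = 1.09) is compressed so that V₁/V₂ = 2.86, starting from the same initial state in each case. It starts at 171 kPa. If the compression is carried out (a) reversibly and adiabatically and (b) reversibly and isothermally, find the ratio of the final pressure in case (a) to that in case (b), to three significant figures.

Isothermal: P_b = P₁(V₁/V₂) = 171×2.86.
Adiabatic: P_a = P₁(V₁/V₂)^γ = 171×2.86^(1.09).
P_a/P_b = (V₁/V₂)^(γ−1) = 2.86^(0.09) = 1.099.

P_adiabatic / P_isothermal ≈ 1.10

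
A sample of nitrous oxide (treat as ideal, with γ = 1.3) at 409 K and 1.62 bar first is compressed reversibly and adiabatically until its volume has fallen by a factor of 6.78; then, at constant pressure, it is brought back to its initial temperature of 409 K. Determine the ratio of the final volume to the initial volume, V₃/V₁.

V₃/V₁ ≈ 0.0831

Adiabatic step: V₂/V₁ = 0.1475; T₂ = T₁·6.78^(0.3) = 726.3 K.
Isobaric step: V₃/V₂ = T₃/T₂ = 409/726.3.
V₃/V₁ = (V₂/V₁)(V₃/V₂) = 0.1475 × (409/726.3) = 0.08306.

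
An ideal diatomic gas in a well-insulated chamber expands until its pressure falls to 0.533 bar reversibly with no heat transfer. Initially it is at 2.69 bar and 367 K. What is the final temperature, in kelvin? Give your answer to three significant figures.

T₂ ≈ 231 K

Adiabatic: T₂/T₁ = (P₂/P₁)^((γ−1)/γ).
For a diatomic ideal gas γ = 7/5, so (γ−1)/γ = 2/7.
T₂ = 367 × (0.533/2.69)^(2/7) = 231.1 K.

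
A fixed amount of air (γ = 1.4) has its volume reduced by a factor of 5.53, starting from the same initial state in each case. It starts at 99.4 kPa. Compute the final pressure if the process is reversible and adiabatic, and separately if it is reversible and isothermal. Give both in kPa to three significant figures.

Isothermal: P₂ = P₁(V₁/V₂) = 99.4×5.53 = 549.7 kPa.
Adiabatic: P₂ = P₁(V₁/V₂)^γ = 99.4×5.53^(1.4) = 1089 kPa.

adiabatic: 1090 kPa; isothermal: 550 kPa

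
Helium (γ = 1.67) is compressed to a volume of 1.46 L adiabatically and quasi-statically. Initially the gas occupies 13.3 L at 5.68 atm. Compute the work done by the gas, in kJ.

W ≈ -38.8 kJ

P₂ = P₁(V₁/V₂)^γ = 5.68×(13.3/1.46)^(1.67) = 227.4 atm.
For a reversible adiabat, W_by_gas = (P₁V₁ − P₂V₂)/(γ−1).
W_by = (575500×0.0133 − 2.304×10^7×0.00146) / (0.67) = -38780 J.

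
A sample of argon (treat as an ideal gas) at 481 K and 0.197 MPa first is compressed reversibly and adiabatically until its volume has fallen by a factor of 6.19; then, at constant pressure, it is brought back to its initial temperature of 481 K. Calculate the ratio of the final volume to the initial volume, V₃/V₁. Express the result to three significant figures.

V₃/V₁ ≈ 0.0479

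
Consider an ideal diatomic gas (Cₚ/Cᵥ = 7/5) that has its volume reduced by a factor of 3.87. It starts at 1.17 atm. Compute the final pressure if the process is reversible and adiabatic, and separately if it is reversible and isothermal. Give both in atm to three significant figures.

Isothermal: P₂ = P₁(V₁/V₂) = 1.17×3.87 = 4.528 atm.
Adiabatic: P₂ = P₁(V₁/V₂)^γ = 1.17×3.87^(7/5) = 7.78 atm.

adiabatic: 7.78 atm; isothermal: 4.53 atm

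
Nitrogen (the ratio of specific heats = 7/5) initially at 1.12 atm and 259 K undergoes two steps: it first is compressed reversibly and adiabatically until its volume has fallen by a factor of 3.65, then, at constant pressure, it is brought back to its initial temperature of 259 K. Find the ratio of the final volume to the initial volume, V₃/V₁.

Adiabatic step: V₂/V₁ = 0.274; T₂ = T₁·3.65^(2/5) = 434.7 K.
Isobaric step: V₃/V₂ = T₃/T₂ = 259/434.7.
V₃/V₁ = (V₂/V₁)(V₃/V₂) = 0.274 × (259/434.7) = 0.1632.

V₃/V₁ ≈ 0.163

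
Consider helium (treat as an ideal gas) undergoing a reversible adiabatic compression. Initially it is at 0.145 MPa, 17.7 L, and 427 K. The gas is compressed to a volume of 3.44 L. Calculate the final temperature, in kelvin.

Adiabatic: T₁V₁^(γ−1) = T₂V₂^(γ−1) ⇒ T₂ = T₁ (V₁/V₂)^(γ−1).
γ = 5/3 for a monatomic ideal gas.
T₂ = 427 × (17.7/3.44)^(2/3) = 1273 K.

T₂ ≈ 1270 K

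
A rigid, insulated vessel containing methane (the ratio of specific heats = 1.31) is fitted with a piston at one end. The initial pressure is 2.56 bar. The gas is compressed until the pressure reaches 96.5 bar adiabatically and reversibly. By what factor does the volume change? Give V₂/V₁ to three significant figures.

V₂/V₁ ≈ 0.0626

From PV^γ = const, V₂/V₁ = (P₁/P₂)^(1/γ).
V₂/V₁ = (2.56/96.5)^(0.763) = 0.06262.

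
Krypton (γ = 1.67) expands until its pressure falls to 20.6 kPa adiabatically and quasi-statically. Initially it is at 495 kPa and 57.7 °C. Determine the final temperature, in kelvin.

T₂ ≈ 92.4 K

Along an adiabat T P^((1−γ)/γ) is constant, so T₂ = T₁ (P₂/P₁)^((γ−1)/γ).
T₁ = 57.7 °C = 330.8 K.
T₂ = 330.8 × (20.6/495)^(0.401) = 92.4 K.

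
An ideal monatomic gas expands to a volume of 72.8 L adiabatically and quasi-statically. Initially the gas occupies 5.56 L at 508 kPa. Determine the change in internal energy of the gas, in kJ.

γ = 5/3 for a monatomic ideal gas.
P₂ = P₁(V₁/V₂)^γ = 508×(5.56/72.8)^(5/3) = 6.984 kPa.
For a reversible adiabat, W_by_gas = (P₁V₁ − P₂V₂)/(γ−1).
W_by = (508000×0.00556 − 6984×0.0728) / (2/3) = 3474 J.
Q = 0 ⇒ ΔU = −W_by = -3474 J.

ΔU ≈ -3.47 kJ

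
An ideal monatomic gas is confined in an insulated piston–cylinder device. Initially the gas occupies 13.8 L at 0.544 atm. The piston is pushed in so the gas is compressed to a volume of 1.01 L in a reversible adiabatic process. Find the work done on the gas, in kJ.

γ = 5/3 for a monatomic ideal gas.
P₂ = P₁(V₁/V₂)^γ = 0.544×(13.8/1.01)^(5/3) = 42.48 atm.
For a reversible adiabat, W_by_gas = (P₁V₁ − P₂V₂)/(γ−1).
W_by = (55120×0.0138 − 4.304×10^6×0.00101) / (2/3) = -5380 J.
W_on_gas = −W_by = 5380 J.

W ≈ 5.38 kJ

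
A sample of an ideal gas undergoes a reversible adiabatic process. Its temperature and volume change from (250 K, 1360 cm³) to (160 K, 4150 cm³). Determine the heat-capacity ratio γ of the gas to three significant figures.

γ ≈ 1.40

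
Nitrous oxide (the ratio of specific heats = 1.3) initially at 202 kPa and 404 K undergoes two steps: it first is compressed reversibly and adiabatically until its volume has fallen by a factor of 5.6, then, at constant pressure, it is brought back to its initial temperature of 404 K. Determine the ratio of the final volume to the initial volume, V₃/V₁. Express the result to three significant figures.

V₃/V₁ ≈ 0.107

Adiabatic step: V₂/V₁ = 0.1786; T₂ = T₁·5.6^(0.3) = 677.4 K.
Isobaric step: V₃/V₂ = T₃/T₂ = 404/677.4.
V₃/V₁ = (V₂/V₁)(V₃/V₂) = 0.1786 × (404/677.4) = 0.1065.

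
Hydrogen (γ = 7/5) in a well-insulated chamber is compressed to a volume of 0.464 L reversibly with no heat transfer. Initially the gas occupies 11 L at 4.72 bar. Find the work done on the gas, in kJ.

P₂ = P₁(V₁/V₂)^γ = 4.72×(11/0.464)^(7/5) = 397 bar.
For a reversible adiabat, W_by_gas = (P₁V₁ − P₂V₂)/(γ−1).
W_by = (472000×0.011 − 3.97×10^7×0.000464) / (2/5) = -33070 J.
W_on_gas = −W_by = 33070 J.

W ≈ 33.1 kJ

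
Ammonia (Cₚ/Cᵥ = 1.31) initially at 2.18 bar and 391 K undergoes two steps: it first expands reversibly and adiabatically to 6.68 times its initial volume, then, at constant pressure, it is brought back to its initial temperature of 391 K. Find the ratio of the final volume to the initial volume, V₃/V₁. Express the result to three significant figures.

V₃/V₁ ≈ 12.0

Adiabatic step: V₂/V₁ = 6.68; T₂ = T₁·(1/6.68)^(0.31) = 217 K.
Isobaric step: V₃/V₂ = T₃/T₂ = 391/217.
V₃/V₁ = (V₂/V₁)(V₃/V₂) = 6.68 × (391/217) = 12.04.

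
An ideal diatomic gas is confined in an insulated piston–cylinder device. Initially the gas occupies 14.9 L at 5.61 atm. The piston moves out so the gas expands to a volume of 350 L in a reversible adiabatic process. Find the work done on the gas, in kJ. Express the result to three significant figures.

γ = 7/5 for a diatomic ideal gas.
P₂ = P₁(V₁/V₂)^γ = 5.61×(14.9/350)^(7/5) = 0.06757 atm.
For a reversible adiabat, W_by_gas = (P₁V₁ − P₂V₂)/(γ−1).
W_by = (568400×0.0149 − 6846×0.35) / (2/5) = 15180 J.
W_on_gas = −W_by = -15180 J.

W ≈ -15.2 kJ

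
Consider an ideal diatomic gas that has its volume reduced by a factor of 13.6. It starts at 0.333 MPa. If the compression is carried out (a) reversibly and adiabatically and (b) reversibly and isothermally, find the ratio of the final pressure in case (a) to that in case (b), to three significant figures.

P_adiabatic / P_isothermal ≈ 2.84

For a diatomic ideal gas γ = 7/5.
Isothermal: P_b = P₁(V₁/V₂) = 0.333×13.6.
Adiabatic: P_a = P₁(V₁/V₂)^γ = 0.333×13.6^(7/5).
P_a/P_b = (V₁/V₂)^(γ−1) = 13.6^(2/5) = 2.841.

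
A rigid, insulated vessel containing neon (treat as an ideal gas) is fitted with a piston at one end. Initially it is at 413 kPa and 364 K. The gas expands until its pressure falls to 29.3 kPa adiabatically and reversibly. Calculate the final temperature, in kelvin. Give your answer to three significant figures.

T₂ ≈ 126 K

Adiabatic: T₂/T₁ = (P₂/P₁)^((γ−1)/γ).
For a monatomic ideal gas γ = 5/3, so (γ−1)/γ = 2/5.
T₂ = 364 × (29.3/413)^(2/5) = 126.3 K.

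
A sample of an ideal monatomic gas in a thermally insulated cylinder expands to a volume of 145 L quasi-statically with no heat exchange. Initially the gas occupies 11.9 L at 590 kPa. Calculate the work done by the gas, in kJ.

W ≈ 8.54 kJ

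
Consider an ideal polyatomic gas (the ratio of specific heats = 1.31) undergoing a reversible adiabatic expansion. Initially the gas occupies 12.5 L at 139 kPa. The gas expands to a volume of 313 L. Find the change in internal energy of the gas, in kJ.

ΔU ≈ -3.54 kJ

P₂ = P₁(V₁/V₂)^γ = 139×(12.5/313)^(1.31) = 2.046 kPa.
For a reversible adiabat, W_by_gas = (P₁V₁ − P₂V₂)/(γ−1).
W_by = (139000×0.0125 − 2046×0.313) / (0.31) = 3540 J.
Q = 0 ⇒ ΔU = −W_by = -3540 J.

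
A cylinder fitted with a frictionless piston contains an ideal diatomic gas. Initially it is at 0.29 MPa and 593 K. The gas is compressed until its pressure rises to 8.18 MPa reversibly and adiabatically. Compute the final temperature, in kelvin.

T₂ ≈ 1540 K

Adiabatic: T₂/T₁ = (P₂/P₁)^((γ−1)/γ).
For a diatomic ideal gas γ = 7/5, so (γ−1)/γ = 2/7.
T₂ = 593 × (8.18/0.29)^(2/7) = 1540 K.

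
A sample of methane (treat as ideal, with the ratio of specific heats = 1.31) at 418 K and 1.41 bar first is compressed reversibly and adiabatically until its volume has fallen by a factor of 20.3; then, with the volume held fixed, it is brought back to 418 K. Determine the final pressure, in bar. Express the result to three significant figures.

P₃ ≈ 28.6 bar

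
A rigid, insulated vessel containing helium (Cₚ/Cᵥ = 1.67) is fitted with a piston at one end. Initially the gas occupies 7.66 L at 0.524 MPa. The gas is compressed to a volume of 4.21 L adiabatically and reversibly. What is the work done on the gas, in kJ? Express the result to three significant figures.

P₂ = P₁(V₁/V₂)^γ = 0.524×(7.66/4.21)^(1.67) = 1.424 MPa.
For a reversible adiabat, W_by_gas = (P₁V₁ − P₂V₂)/(γ−1).
W_by = (524000×0.00766 − 1.424×10^6×0.00421) / (0.67) = -2956 J.
W_on_gas = −W_by = 2956 J.

W ≈ 2.96 kJ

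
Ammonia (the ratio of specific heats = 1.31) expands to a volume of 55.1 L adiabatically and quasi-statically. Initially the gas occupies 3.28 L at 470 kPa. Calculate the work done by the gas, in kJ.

P₂ = P₁(V₁/V₂)^γ = 470×(3.28/55.1)^(1.31) = 11.67 kPa.
For a reversible adiabat, W_by_gas = (P₁V₁ − P₂V₂)/(γ−1).
W_by = (470000×0.00328 − 11670×0.0551) / (0.31) = 2899 J.

W ≈ 2.90 kJ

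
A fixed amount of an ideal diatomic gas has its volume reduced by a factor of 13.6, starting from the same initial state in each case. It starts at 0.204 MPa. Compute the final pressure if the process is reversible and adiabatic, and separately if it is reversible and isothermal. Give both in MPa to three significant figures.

adiabatic: 7.88 MPa; isothermal: 2.77 MPa

For a diatomic ideal gas γ = 7/5.
Isothermal: P₂ = P₁(V₁/V₂) = 0.204×13.6 = 2.774 MPa.
Adiabatic: P₂ = P₁(V₁/V₂)^γ = 0.204×13.6^(7/5) = 7.881 MPa.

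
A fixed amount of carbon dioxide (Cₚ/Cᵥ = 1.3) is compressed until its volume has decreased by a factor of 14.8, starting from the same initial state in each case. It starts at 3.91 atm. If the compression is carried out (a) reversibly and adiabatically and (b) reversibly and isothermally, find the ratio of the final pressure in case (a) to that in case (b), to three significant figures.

P_adiabatic / P_isothermal ≈ 2.24

Isothermal: P_b = P₁(V₁/V₂) = 3.91×14.8.
Adiabatic: P_a = P₁(V₁/V₂)^γ = 3.91×14.8^(1.3).
P_a/P_b = (V₁/V₂)^(γ−1) = 14.8^(0.3) = 2.244.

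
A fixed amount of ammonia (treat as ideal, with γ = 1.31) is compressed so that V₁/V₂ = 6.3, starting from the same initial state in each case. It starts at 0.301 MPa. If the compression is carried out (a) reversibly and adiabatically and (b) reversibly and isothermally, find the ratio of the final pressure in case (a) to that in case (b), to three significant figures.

Isothermal: P_b = P₁(V₁/V₂) = 0.301×6.3.
Adiabatic: P_a = P₁(V₁/V₂)^γ = 0.301×6.3^(1.31).
P_a/P_b = (V₁/V₂)^(γ−1) = 6.3^(0.31) = 1.769.

P_adiabatic / P_isothermal ≈ 1.77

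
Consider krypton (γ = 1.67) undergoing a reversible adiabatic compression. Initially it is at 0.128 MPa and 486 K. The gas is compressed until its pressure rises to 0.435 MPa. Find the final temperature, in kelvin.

T₂ ≈ 794 K

Adiabatic: T₂/T₁ = (P₂/P₁)^((γ−1)/γ).
T₂ = 486 × (0.435/0.128)^(0.401) = 793.9 K.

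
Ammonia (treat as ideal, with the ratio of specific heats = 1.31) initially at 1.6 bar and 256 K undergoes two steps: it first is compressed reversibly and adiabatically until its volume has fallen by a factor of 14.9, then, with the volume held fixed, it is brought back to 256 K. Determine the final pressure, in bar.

Adiabatic step (PV^γ = const): P₂ = 1.6×14.9^(1.31) = 55.08 bar; T₂ = 256×14.9^(0.31) = 591.5 K.
Isochoric: P₃ = P₂(T₃/T₂) = 55.08 × (256/591.5) = 23.84 bar.

P₃ ≈ 23.8 bar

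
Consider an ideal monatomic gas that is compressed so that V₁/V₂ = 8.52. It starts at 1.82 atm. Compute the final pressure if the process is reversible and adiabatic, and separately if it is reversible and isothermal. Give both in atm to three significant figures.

adiabatic: 64.7 atm; isothermal: 15.5 atm

For a monatomic ideal gas γ = 5/3.
Isothermal: P₂ = P₁(V₁/V₂) = 1.82×8.52 = 15.51 atm.
Adiabatic: P₂ = P₁(V₁/V₂)^γ = 1.82×8.52^(5/3) = 64.69 atm.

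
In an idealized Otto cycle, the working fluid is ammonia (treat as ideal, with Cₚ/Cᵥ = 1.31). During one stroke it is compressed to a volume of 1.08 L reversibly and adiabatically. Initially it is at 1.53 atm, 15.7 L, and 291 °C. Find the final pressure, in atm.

P₂ ≈ 51.0 atm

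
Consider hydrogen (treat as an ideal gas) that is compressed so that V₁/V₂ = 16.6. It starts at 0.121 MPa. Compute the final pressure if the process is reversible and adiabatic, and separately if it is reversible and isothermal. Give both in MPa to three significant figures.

For a diatomic ideal gas γ = 7/5.
Isothermal: P₂ = P₁(V₁/V₂) = 0.121×16.6 = 2.009 MPa.
Adiabatic: P₂ = P₁(V₁/V₂)^γ = 0.121×16.6^(7/5) = 6.179 MPa.

adiabatic: 6.18 MPa; isothermal: 2.01 MPa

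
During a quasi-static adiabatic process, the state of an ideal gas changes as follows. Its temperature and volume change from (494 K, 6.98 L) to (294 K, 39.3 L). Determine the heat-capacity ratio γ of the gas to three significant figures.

γ ≈ 1.30

TV^(γ−1) = const ⇒ γ − 1 = ln(T₂/T₁) / ln(V₁/V₂).
γ = 1 + ln(294/494) / ln(6.98/39.3) = 1.3.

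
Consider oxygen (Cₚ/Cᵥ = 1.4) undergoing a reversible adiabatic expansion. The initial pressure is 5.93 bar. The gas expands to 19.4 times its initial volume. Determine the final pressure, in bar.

Since PV^γ is constant along a reversible adiabat, P₂ = P₁ (V₁/V₂)^γ.
P₂ = 5.93 × (1/19.4)^(1.4) = 0.09335 bar.

P₂ ≈ 0.0934 bar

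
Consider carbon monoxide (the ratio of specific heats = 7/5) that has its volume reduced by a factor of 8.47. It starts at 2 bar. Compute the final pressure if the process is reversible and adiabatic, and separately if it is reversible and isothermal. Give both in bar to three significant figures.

Isothermal: P₂ = P₁(V₁/V₂) = 2×8.47 = 16.94 bar.
Adiabatic: P₂ = P₁(V₁/V₂)^γ = 2×8.47^(7/5) = 39.82 bar.

adiabatic: 39.8 bar; isothermal: 16.9 bar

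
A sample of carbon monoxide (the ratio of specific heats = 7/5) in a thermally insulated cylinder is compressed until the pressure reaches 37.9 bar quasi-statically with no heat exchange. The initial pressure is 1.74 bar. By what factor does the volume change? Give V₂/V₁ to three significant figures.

From PV^γ = const, V₂/V₁ = (P₁/P₂)^(1/γ).
V₂/V₁ = (1.74/37.9)^(5/7) = 0.1107.

V₂/V₁ ≈ 0.111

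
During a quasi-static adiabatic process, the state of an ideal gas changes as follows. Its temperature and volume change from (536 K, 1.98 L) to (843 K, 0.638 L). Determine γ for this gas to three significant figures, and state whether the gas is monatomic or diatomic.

γ ≈ 1.40; diatomic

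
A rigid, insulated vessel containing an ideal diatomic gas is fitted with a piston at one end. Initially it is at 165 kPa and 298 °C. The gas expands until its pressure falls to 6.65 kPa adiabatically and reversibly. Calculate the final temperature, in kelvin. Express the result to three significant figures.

T₂ ≈ 228 K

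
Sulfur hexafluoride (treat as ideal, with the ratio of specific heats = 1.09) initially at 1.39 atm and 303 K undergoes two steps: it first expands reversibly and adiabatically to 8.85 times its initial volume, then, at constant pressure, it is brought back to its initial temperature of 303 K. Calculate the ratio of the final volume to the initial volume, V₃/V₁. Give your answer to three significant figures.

V₃/V₁ ≈ 10.8

Adiabatic step: V₂/V₁ = 8.85; T₂ = T₁·(1/8.85)^(0.09) = 249 K.
Isobaric step: V₃/V₂ = T₃/T₂ = 303/249.
V₃/V₁ = (V₂/V₁)(V₃/V₂) = 8.85 × (303/249) = 10.77.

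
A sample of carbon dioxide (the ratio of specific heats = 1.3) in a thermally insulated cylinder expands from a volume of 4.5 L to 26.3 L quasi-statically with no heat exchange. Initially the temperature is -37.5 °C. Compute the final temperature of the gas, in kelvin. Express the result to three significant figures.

T₂ ≈ 139 K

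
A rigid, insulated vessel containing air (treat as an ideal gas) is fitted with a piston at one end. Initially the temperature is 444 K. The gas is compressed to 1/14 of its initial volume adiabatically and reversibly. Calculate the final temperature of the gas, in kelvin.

For a reversible adiabat TV^(γ−1) is constant, so T₂ = T₁ (V₁/V₂)^(γ−1).
For a diatomic ideal gas γ = 7/5, so γ−1 = 2/5.
T₂ = 444 × 14^(2/5) = 1276 K.

T₂ ≈ 1280 K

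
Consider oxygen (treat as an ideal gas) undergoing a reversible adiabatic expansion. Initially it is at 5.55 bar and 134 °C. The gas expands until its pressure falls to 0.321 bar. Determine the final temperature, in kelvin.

Adiabatic: T₂/T₁ = (P₂/P₁)^((γ−1)/γ).
For a diatomic ideal gas γ = 7/5, so (γ−1)/γ = 2/7.
T₁ = 134 °C = 407.1 K.
T₂ = 407.1 × (0.321/5.55)^(2/7) = 180.3 K.

T₂ ≈ 180 K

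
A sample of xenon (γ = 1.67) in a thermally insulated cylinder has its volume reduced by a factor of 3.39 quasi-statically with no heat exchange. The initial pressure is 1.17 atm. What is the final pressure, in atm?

P₂ ≈ 8.99 atm

Adiabatic: P₁V₁^γ = P₂V₂^γ ⇒ P₂ = P₁ (V₁/V₂)^γ.
P₂ = 1.17 × 3.39^(1.67) = 8.987 atm.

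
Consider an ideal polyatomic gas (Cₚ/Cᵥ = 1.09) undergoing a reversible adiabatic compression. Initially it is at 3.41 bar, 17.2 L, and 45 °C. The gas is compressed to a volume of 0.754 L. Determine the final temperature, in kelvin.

For a reversible adiabat TV^(γ−1) is constant, so T₂ = T₁ (V₁/V₂)^(γ−1).
T₁ = 45 °C = 318.1 K.
T₂ = 318.1 × (17.2/0.754)^(0.09) = 421.6 K.

T₂ ≈ 422 K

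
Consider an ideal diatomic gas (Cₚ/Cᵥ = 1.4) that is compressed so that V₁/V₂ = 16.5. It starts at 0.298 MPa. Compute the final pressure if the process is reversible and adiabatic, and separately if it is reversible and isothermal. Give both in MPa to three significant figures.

adiabatic: 15.1 MPa; isothermal: 4.92 MPa

Isothermal: P₂ = P₁(V₁/V₂) = 0.298×16.5 = 4.917 MPa.
Adiabatic: P₂ = P₁(V₁/V₂)^γ = 0.298×16.5^(1.4) = 15.09 MPa.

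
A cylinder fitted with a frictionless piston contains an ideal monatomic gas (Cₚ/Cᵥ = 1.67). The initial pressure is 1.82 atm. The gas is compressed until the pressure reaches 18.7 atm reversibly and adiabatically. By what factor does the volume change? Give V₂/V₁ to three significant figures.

From PV^γ = const, V₂/V₁ = (P₁/P₂)^(1/γ).
V₂/V₁ = (1.82/18.7)^(0.599) = 0.2478.

V₂/V₁ ≈ 0.248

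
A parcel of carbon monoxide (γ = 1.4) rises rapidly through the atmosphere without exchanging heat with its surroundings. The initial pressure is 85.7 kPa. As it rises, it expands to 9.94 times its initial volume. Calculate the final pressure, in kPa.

P₂ ≈ 3.44 kPa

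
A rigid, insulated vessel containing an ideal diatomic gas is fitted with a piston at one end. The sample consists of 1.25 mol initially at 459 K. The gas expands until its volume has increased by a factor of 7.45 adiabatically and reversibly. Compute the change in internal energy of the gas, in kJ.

ΔU ≈ -6.58 kJ

For a reversible adiabat TV^(γ−1) is constant, so T₂ = T₁ (V₁/V₂)^(γ−1).
γ = 7/5 for a diatomic ideal gas, so γ−1 = 2/5.
T₂ = 459 × (1/7.45)^(2/5) = 205.6 K.
Q = 0, so ΔU = W_on_gas = nCᵥΔT with Cᵥ = R/(γ−1) = 20.79 J/(mol·K).
ΔU = 1.25 × 20.79 × (205.6 − 459) = -6585 J.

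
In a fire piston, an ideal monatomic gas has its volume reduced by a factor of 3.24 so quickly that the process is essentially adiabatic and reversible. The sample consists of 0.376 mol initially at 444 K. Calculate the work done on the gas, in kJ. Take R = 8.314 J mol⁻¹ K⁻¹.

W ≈ 2.48 kJ

Adiabatic: T₁V₁^(γ−1) = T₂V₂^(γ−1) ⇒ T₂ = T₁ (V₁/V₂)^(γ−1).
γ = 5/3 for a monatomic ideal gas, so γ−1 = 2/3.
T₂ = 444 × 3.24^(2/3) = 972.2 K.
Q = 0, so ΔU = W_on_gas = nCᵥΔT with Cᵥ = R/(γ−1) = 12.47 J/(mol·K).
ΔU = 0.376 × 12.47 × (972.2 − 444) = 2477 J.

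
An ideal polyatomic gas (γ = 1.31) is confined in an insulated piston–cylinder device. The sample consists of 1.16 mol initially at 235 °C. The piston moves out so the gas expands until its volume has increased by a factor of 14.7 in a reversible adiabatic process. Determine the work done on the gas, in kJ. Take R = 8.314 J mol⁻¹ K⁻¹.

Adiabatic: T₁V₁^(γ−1) = T₂V₂^(γ−1) ⇒ T₂ = T₁ (V₁/V₂)^(γ−1).
T₁ = 235 °C = 508.1 K.
T₂ = 508.1 × (1/14.7)^(0.31) = 220.9 K.
Q = 0, so ΔU = W_on_gas = nCᵥΔT with Cᵥ = R/(γ−1) = 26.82 J/(mol·K).
ΔU = 1.16 × 26.82 × (220.9 − 508.1) = -8938 J.

W ≈ -8.94 kJ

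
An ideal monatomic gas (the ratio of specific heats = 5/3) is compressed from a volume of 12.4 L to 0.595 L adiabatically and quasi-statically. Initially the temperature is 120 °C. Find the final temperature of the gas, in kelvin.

For a reversible adiabat TV^(γ−1) is constant, so T₂ = T₁ (V₁/V₂)^(γ−1).
T₁ = 120 °C = 393.1 K.
T₂ = 393.1 × (12.4/0.595)^(2/3) = 2977 K.

T₂ ≈ 2980 K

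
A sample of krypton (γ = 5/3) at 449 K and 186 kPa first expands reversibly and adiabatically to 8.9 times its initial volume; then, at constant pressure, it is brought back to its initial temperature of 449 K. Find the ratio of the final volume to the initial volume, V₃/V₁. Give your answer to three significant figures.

Adiabatic step: V₂/V₁ = 8.9; T₂ = T₁·(1/8.9)^(2/3) = 104.5 K.
Isobaric step: V₃/V₂ = T₃/T₂ = 449/104.5.
V₃/V₁ = (V₂/V₁)(V₃/V₂) = 8.9 × (449/104.5) = 38.22.

V₃/V₁ ≈ 38.2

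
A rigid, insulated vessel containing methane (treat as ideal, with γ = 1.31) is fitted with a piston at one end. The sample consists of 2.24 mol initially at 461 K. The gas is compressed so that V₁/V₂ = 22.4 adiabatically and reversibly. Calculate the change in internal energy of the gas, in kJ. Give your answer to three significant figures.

For a reversible adiabat TV^(γ−1) is constant, so T₂ = T₁ (V₁/V₂)^(γ−1).
T₂ = 461 × 22.4^(0.31) = 1209 K.
Q = 0, so ΔU = W_on_gas = nCᵥΔT with Cᵥ = R/(γ−1) = 26.82 J/(mol·K).
ΔU = 2.24 × 26.82 × (1209 − 461) = 44910 J.

ΔU ≈ 44.9 kJ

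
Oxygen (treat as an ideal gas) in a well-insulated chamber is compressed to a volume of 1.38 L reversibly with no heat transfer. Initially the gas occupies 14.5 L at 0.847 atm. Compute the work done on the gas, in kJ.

γ = 7/5 for a diatomic ideal gas.
P₂ = P₁(V₁/V₂)^γ = 0.847×(14.5/1.38)^(7/5) = 22.8 atm.
For a reversible adiabat, W_by_gas = (P₁V₁ − P₂V₂)/(γ−1).
W_by = (85820×0.0145 − 2.31×10^6×0.00138) / (2/5) = -4860 J.
W_on_gas = −W_by = 4860 J.

W ≈ 4.86 kJ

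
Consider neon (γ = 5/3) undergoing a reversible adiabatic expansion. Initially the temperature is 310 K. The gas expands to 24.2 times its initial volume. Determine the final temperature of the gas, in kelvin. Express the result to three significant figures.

For a reversible adiabat TV^(γ−1) is constant, so T₂ = T₁ (V₁/V₂)^(γ−1).
T₂ = 310 × (1/24.2)^(2/3) = 37.05 K.

T₂ ≈ 37.1 K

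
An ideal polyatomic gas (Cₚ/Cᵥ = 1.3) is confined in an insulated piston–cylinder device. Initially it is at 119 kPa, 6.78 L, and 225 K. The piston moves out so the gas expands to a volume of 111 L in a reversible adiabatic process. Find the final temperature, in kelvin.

T₂ ≈ 97.3 K

Adiabatic: T₁V₁^(γ−1) = T₂V₂^(γ−1) ⇒ T₂ = T₁ (V₁/V₂)^(γ−1).
T₂ = 225 × (6.78/111)^(0.3) = 97.26 K.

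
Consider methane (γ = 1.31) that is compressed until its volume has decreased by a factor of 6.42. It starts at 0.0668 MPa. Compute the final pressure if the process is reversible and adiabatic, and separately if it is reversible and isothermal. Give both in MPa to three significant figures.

Isothermal: P₂ = P₁(V₁/V₂) = 0.0668×6.42 = 0.4289 MPa.
Adiabatic: P₂ = P₁(V₁/V₂)^γ = 0.0668×6.42^(1.31) = 0.7632 MPa.

adiabatic: 0.763 MPa; isothermal: 0.429 MPa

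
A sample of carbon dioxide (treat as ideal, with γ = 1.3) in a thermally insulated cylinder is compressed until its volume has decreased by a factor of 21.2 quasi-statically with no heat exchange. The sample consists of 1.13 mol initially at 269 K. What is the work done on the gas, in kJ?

W ≈ 12.6 kJ

For a reversible adiabat TV^(γ−1) is constant, so T₂ = T₁ (V₁/V₂)^(γ−1).
T₂ = 269 × 21.2^(0.3) = 672.4 K.
Q = 0, so ΔU = W_on_gas = nCᵥΔT with Cᵥ = R/(γ−1) = 27.71 J/(mol·K).
ΔU = 1.13 × 27.71 × (672.4 − 269) = 12630 J.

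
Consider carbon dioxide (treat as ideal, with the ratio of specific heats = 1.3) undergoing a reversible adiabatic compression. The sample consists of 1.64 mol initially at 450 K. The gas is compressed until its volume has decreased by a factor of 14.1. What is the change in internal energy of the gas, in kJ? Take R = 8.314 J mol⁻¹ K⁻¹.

For a reversible adiabat TV^(γ−1) is constant, so T₂ = T₁ (V₁/V₂)^(γ−1).
T₂ = 450 × 14.1^(0.3) = 995.4 K.
Q = 0, so ΔU = W_on_gas = nCᵥΔT with Cᵥ = R/(γ−1) = 27.71 J/(mol·K).
ΔU = 1.64 × 27.71 × (995.4 − 450) = 24790 J.

ΔU ≈ 24.8 kJ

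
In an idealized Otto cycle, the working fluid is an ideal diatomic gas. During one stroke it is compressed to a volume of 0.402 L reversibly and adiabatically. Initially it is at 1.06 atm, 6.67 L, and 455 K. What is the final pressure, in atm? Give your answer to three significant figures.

P₂ ≈ 54.1 atm

Since PV^γ is constant along a reversible adiabat, P₂ = P₁ (V₁/V₂)^γ.
γ = 7/5 for a diatomic ideal gas.
P₂ = 1.06 × (6.67/0.402)^(7/5) = 54.1 atm.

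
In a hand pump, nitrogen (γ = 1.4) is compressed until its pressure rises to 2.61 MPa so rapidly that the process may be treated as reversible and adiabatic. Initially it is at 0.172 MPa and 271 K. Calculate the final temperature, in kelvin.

Along an adiabat T P^((1−γ)/γ) is constant, so T₂ = T₁ (P₂/P₁)^((γ−1)/γ).
T₂ = 271 × (2.61/0.172)^(0.286) = 589.4 K.

T₂ ≈ 589 K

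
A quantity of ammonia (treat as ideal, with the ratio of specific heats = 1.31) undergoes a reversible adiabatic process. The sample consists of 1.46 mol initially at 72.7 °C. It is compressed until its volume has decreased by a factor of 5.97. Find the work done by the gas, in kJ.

W ≈ -10.0 kJ

Adiabatic: T₁V₁^(γ−1) = T₂V₂^(γ−1) ⇒ T₂ = T₁ (V₁/V₂)^(γ−1).
T₁ = 72.7 °C = 345.8 K.
T₂ = 345.8 × 5.97^(0.31) = 601.8 K.
Q = 0, so ΔU = W_on_gas = nCᵥΔT with Cᵥ = R/(γ−1) = 26.82 J/(mol·K).
ΔU = 1.46 × 26.82 × (601.8 − 345.8) = 10020 J.
Work done by the gas = −ΔU = -10020 J.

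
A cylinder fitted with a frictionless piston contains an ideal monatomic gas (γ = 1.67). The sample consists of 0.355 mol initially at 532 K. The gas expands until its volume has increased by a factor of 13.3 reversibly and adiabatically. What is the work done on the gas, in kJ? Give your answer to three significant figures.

Adiabatic: T₁V₁^(γ−1) = T₂V₂^(γ−1) ⇒ T₂ = T₁ (V₁/V₂)^(γ−1).
T₂ = 532 × (1/13.3)^(0.67) = 93.96 K.
Q = 0, so ΔU = W_on_gas = nCᵥΔT with Cᵥ = R/(γ−1) = 12.41 J/(mol·K).
ΔU = 0.355 × 12.41 × (93.96 − 532) = -1930 J.

W ≈ -1.93 kJ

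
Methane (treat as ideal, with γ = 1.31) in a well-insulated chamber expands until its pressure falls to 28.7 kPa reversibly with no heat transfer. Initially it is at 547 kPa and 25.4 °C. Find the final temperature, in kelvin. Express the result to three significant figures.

T₂ ≈ 149 K

Along an adiabat T P^((1−γ)/γ) is constant, so T₂ = T₁ (P₂/P₁)^((γ−1)/γ).
T₁ = 25.4 °C = 298.5 K.
T₂ = 298.5 × (28.7/547)^(0.237) = 148.6 K.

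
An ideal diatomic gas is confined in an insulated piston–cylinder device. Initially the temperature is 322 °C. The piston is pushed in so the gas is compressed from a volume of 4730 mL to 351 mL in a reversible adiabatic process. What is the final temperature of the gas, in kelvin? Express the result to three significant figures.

Adiabatic: T₁V₁^(γ−1) = T₂V₂^(γ−1) ⇒ T₂ = T₁ (V₁/V₂)^(γ−1).
For a diatomic ideal gas γ = 7/5, so γ−1 = 2/5.
T₁ = 322 °C = 595.1 K.
T₂ = 595.1 × (4730/351)^(2/5) = 1684 K.

T₂ ≈ 1680 K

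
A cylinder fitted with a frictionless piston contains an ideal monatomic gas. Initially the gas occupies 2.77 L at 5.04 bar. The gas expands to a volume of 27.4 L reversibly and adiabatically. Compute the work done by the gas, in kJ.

W ≈ 1.64 kJ

γ = 5/3 for a monatomic ideal gas.
P₂ = P₁(V₁/V₂)^γ = 5.04×(2.77/27.4)^(5/3) = 0.1106 bar.
For a reversible adiabat, W_by_gas = (P₁V₁ − P₂V₂)/(γ−1).
W_by = (504000×0.00277 − 11060×0.0274) / (2/3) = 1640 J.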